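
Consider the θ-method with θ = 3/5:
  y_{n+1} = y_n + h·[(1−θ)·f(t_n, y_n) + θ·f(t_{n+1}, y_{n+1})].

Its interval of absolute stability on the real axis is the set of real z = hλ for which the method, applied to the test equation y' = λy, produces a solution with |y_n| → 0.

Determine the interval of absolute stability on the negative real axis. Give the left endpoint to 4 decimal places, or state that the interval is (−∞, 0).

unbounded; (−∞, 0).

On y'=λy, z=hλ:
  y_{n+1} = y_n + z·[2/5·y_n + 3/5·y_{n+1}] ⇒ (1 − 3/5z)y_{n+1} = (1 + 2/5z)y_n
  ⇒ R(z) = (1 + 2/5z)/(1 − 3/5z).

Need |R(x)|<1, x<0.
x=-0.76: |R|=0.4780
x=-2: |R|=0.0909
x=-10: |R|=0.4286
x=-100: |R|=0.6393
θ=3/5≥1/2 ⇒ |1+2/5x|<|1−3/5x| ∀x<0 ⇒ interval (−∞,0).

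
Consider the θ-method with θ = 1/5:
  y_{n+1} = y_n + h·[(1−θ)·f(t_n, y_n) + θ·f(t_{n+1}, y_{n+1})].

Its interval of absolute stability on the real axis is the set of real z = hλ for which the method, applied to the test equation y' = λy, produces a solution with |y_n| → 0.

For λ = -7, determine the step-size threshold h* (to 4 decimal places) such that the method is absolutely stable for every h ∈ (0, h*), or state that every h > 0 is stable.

(-3.3333,0); λ=-7 ⇒ h* = (10/3)/7 = 0.4762.

With y'=λy (z=hλ):
  y_{n+1} = y_n + z·[4/5·y_n + 1/5·y_{n+1}] ⇒ (1 − 1/5z)y_{n+1} = (1 + 4/5z)y_n
  ⇒ R(z) = (1 + 4/5z)/(1 − 1/5z).

Solve |R(x)|<1 on ℝ⁻.
x=-0.4: |R|=0.6296
R=−1: 1+4/5x = −1+1/5x ⇒ -3/5x=2 ⇒ x=2/(-3/5)=-3.3333
Confirm numerically:
  x=-3.245: |R|=0.96786 <1
  x=-2.847: |R|=0.81407 <1
  x=-1.970: |R|=0.41320 <1
  x=-3.800: |R|=1.15909 >1
  x=-3.656: |R|=1.11183 >1
  x=-3.541: |R|=1.07294 >1
Stable set (-3.3333, 0).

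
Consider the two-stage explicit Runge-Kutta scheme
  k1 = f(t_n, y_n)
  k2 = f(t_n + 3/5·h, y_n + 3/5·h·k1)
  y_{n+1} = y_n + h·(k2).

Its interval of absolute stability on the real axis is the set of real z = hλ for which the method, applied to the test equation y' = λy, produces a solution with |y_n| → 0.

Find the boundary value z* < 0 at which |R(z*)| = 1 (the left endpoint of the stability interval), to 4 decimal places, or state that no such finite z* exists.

Set f=λy, z=hλ:
  k1=λy_n ⇒ h·k1=z·y_n;  k2=λ(1+3/5z)y_n ⇒ h·k2=z(1+3/5z)y_n
  y_{n+1}/y_n = 1 + z(1+3/5z) = 1 + z + 3/5z²
  so R(z) = 1 + z + 3/5z².

Solve |R(x)|<1 on ℝ⁻.
x=-1.4: |R|=0.7760
R=1: x+3/5x²=0 ⇒ x=−5/3=-1.6667; min R=1−1/(4·3/5)=0.5833>−1
Confirm numerically:
  x=-1.370: |R|=0.75614 <1
  x=-1.114: |R|=0.63060 <1
  x=-1.071: |R|=0.61722 <1
  x=-2.218: |R|=1.73371 >1
  x=-2.172: |R|=1.65855 >1
  x=-2.039: |R|=1.45551 >1
Stable set (-1.6667, 0).

z* = -1.6667.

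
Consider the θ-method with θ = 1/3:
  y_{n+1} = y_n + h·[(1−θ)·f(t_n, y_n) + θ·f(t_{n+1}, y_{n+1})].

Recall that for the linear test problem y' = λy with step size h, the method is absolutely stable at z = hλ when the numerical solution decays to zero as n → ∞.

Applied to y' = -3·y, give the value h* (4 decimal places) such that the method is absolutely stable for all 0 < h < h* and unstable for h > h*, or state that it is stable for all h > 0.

(-6.0000,0); λ=-3 ⇒ h* = (6)/3 = 2.0000.

With y'=λy (z=hλ):
  y_{n+1} = y_n + z·[2/3·y_n + 1/3·y_{n+1}] ⇒ (1 − 1/3z)y_{n+1} = (1 + 2/3z)y_n
  Hence R(z) = (1 + 2/3z)/(1 − 1/3z).

Need |R(x)|<1, x<0.
x=-1.43: |R|=0.0316
R=−1: 1+2/3x = −1+1/3x ⇒ -1/3x=2 ⇒ x=2/(-1/3)=-6.0000
Confirm numerically:
  x=-4.999: |R|=0.87486 <1
  x=-3.130: |R|=0.53181 <1
  x=-2.569: |R|=0.38391 <1
  x=-2.550: |R|=0.37838 <1
  x=-6.421: |R|=1.04469 >1
  x=-6.375: |R|=1.04000 >1
Interval (-6.0000, 0).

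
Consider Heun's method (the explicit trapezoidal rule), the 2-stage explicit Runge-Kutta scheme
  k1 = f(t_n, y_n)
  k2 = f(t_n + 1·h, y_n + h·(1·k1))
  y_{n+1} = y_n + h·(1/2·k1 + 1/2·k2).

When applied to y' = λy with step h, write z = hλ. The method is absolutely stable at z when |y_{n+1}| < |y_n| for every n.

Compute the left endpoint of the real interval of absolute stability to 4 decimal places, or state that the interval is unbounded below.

left endpoint -2.0000.

Set f=λy, z=hλ:
  order 2, 2-stage ⇒ R(z)=1+z+z^2/2
  (e.g. R(-0.39)=0.68605, |R|=0.68605)

Solve |R(x)|<1 on ℝ⁻.
x=-0.39: |R|=0.6861
|R(-2)|=1.0000 |R(-1.58)|=0.6682 |R(-0.53)|=0.6104
Bisect:
  x_lo=-2.7091 |R|=1.9605  x_hi=-0.2391 |R|=0.7895
  mid=-1.47412 |R|=0.61239 →hi
  mid=-2.09161 |R|=1.09581 →lo
  mid=-1.78286 |R|=0.80644 →hi
  mid=-1.93724 |R|=0.93921 →hi
  mid=-2.01442 |R|=1.01453 →lo
  mid=-1.97583 |R|=0.97612 →hi
  mid=-1.99513 |R|=0.99514 →hi
  ...
  [-2.00010,-1.99995] ⇒ x*=-2.0000
Interval (-2.0000, 0).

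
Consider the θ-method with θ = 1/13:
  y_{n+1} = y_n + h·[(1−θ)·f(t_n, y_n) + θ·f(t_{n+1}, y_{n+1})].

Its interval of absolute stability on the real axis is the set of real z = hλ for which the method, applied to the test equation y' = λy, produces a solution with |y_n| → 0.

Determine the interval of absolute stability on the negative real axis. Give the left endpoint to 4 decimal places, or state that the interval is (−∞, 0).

With y'=λy (z=hλ):
  y_{n+1} = y_n + z·[12/13·y_n + 1/13·y_{n+1}] ⇒ (1 − 1/13z)y_{n+1} = (1 + 12/13z)y_n
  ⇒ R(z) = (1 + 12/13z)/(1 − 1/13z).

Boundary: |R(x)|=1, x<0.
x=-0.75: |R|=0.2909
R=−1: 1+12/13x = −1+1/13x ⇒ -11/13x=2 ⇒ x=2/(-11/13)=-2.3636
Confirm numerically:
  x=-1.866: |R|=0.63178 <1
  x=-1.502: |R|=0.34643 <1
  x=-1.300: |R|=0.18182 <1
  x=-2.733: |R|=1.25825 >1
  x=-2.679: |R|=1.22125 >1
  x=-2.606: |R|=1.17083 >1
So |R|<1 on (-2.3636, 0).

(-2.3636, 0).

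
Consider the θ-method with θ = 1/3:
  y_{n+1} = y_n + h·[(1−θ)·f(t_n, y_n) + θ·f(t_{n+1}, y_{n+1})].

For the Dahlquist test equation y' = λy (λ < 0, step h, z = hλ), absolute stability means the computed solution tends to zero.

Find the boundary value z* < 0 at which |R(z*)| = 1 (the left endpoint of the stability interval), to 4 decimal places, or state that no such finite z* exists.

Set f=λy, z=hλ:
  y_{n+1} = y_n + z·[2/3·y_n + 1/3·y_{n+1}] ⇒ (1 − 1/3z)y_{n+1} = (1 + 2/3z)y_n
  so R(z) = (1 + 2/3z)/(1 − 1/3z).

Solve |R(x)|<1 on ℝ⁻.
x=-1.71: |R|=0.0892
R=−1: 1+2/3x = −1+1/3x ⇒ -1/3x=2 ⇒ x=2/(-1/3)=-6.0000
Confirm numerically:
  x=-5.850: |R|=0.98305 <1
  x=-4.722: |R|=0.83450 <1
  x=-4.460: |R|=0.79357 <1
  x=-3.758: |R|=0.66825 <1
  x=-6.598: |R|=1.06230 >1
  x=-6.374: |R|=1.03990 >1
  x=-6.123: |R|=1.01348 >1
Stable set (-6.0000, 0).

z* = -6.0000.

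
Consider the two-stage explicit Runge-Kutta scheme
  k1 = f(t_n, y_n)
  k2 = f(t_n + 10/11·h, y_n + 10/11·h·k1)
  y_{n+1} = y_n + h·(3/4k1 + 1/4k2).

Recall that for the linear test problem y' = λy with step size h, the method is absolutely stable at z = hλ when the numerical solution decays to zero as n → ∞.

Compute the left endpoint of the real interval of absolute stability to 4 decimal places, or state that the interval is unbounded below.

Test eqn y'=λy, z=hλ:
  k1=λy_n ⇒ h·k1=z·y_n;  k2=λ(1+10/11z)y_n ⇒ h·k2=z(1+10/11z)y_n
  y_{n+1}/y_n = 1 + 3/4z + 1/4z(1+10/11z) = 1 + z + 5/22z²
  ⇒ R(z) = 1 + z + 5/22z².

Need |R(x)|<1, x<0.
x=-1.53: |R|=0.0020
R=1: x+5/22x²=0 ⇒ x=−22/5=-4.4000; min R=1−1/(4·5/22)=-0.1000>−1
Confirm numerically:
  x=-3.911: |R|=0.56535 <1
  x=-3.594: |R|=0.34164 <1
  x=-2.349: |R|=0.09495 <1
  x=-2.253: |R|=0.09936 <1
  x=-4.667: |R|=1.28320 >1
  x=-4.606: |R|=1.21564 >1
So |R|<1 on (-4.4000, 0).

z* = -4.4000.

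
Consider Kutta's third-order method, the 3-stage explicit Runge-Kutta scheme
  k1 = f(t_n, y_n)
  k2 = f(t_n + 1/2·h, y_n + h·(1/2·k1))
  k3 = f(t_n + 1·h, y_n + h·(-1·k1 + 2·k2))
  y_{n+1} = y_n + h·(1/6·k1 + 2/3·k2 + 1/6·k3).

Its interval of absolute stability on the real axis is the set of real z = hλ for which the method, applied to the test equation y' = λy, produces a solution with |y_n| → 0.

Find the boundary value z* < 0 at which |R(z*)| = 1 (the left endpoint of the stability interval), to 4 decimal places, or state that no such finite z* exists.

z* = -2.5127.

Set f=λy, z=hλ:
  order 3, 3-stage ⇒ R(z)=1+z+z^2/2+z^3/6
  (e.g. R(-1.32)=0.16787, |R|=0.16787)

Need |R(x)|<1, x<0.
x=-1.32: |R|=0.1679
|R(-2.66)|=1.2590 |R(-1.36)|=0.1456 |R(-0.92)|=0.3734
Bisect:
  x_lo=-3.0017 |R|=2.0042  x_hi=-0.2882 |R|=0.7493
  mid=-1.64496 |R|=0.03386 →hi
  mid=-2.32331 |R|=0.71455 →hi
  mid=-2.66249 |R|=1.26373 →lo
  mid=-2.49290 |R|=0.96767 →hi
  mid=-2.57770 |R|=1.11003 →lo
  mid=-2.53530 |R|=1.03747 →lo
  mid=-2.51410 |R|=1.00223 →lo
  ...
  [-2.51278,-2.51261] ⇒ x*=-2.5127
So |R|<1 on (-2.5127, 0).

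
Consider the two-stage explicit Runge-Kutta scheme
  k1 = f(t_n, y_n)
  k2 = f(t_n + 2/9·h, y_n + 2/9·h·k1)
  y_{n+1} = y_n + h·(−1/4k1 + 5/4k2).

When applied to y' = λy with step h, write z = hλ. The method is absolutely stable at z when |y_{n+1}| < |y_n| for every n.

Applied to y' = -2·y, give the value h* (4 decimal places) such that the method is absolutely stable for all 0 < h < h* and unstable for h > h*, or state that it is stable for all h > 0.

Test eqn y'=λy, z=hλ:
  k1=λy_n ⇒ h·k1=z·y_n;  k2=λ(1+2/9z)y_n ⇒ h·k2=z(1+2/9z)y_n
  y_{n+1}/y_n = 1 − 1/4z + 5/4z(1+2/9z) = 1 + z + 5/18z²
  R(z) = 1 + z + 5/18z².

Solve |R(x)|<1 on ℝ⁻.
x=-1.11: |R|=0.2322
R=1: x+5/18x²=0 ⇒ x=−18/5=-3.6000; min R=1−1/(4·5/18)=0.1000>−1
Confirm numerically:
  x=-2.931: |R|=0.45532 <1
  x=-1.901: |R|=0.10283 <1
  x=-1.516: |R|=0.12240 <1
  x=-3.875: |R|=1.29601 >1
  x=-3.806: |R|=1.21779 >1
Interval (-3.6000, 0).

(-3.6000,0); λ=-2 ⇒ h* = (18/5)/2 = 1.8000.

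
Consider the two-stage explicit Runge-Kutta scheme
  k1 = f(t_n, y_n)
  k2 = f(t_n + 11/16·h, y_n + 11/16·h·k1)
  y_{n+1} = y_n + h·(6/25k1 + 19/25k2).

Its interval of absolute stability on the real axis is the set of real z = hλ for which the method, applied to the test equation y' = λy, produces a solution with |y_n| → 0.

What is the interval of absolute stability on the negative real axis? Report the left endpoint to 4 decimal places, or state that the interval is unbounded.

(-1.9139, 0).

Set f=λy, z=hλ:
  k1=λy_n ⇒ h·k1=z·y_n;  k2=λ(1+11/16z)y_n ⇒ h·k2=z(1+11/16z)y_n
  y_{n+1}/y_n = 1 + 6/25z + 19/25z(1+11/16z) = 1 + z + 209/400z²
  so R(z) = 1 + z + 209/400z².

Find x<0 with |R(x)|<1.
x=-1.56: |R|=0.7116
R=1: x+209/400x²=0 ⇒ x=−400/209=-1.9139; min R=1−1/(4·209/400)=0.5215>−1
Confirm numerically:
  x=-1.878: |R|=0.96480 <1
  x=-1.769: |R|=0.86609 <1
  x=-1.598: |R|=0.73626 <1
  x=-2.410: |R|=1.62473 >1
  x=-2.342: |R|=1.52389 >1
Stable set (-1.9139, 0).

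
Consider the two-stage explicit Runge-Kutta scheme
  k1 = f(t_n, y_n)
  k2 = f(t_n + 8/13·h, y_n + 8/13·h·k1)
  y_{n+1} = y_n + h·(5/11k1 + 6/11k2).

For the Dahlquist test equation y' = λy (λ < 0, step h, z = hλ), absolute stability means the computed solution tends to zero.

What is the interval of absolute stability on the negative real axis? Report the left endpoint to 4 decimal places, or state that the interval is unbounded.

(-2.9792, 0).

On y'=λy, z=hλ:
  k1=λy_n ⇒ h·k1=z·y_n;  k2=λ(1+8/13z)y_n ⇒ h·k2=z(1+8/13z)y_n
  y_{n+1}/y_n = 1 + 5/11z + 6/11z(1+8/13z) = 1 + z + 48/143z²
  Hence R(z) = 1 + z + 48/143z².

Need |R(x)|<1, x<0.
x=-1.49: |R|=0.2552
R=1: x+48/143x²=0 ⇒ x=−143/48=-2.9792; min R=1−1/(4·48/143)=0.2552>−1
Confirm numerically:
  x=-2.025: |R|=0.35143 <1
  x=-1.460: |R|=0.25550 <1
  x=-1.444: |R|=0.25591 <1
  x=-3.567: |R|=1.70382 >1
  x=-3.455: |R|=1.55183 >1
So |R|<1 on (-2.9792, 0).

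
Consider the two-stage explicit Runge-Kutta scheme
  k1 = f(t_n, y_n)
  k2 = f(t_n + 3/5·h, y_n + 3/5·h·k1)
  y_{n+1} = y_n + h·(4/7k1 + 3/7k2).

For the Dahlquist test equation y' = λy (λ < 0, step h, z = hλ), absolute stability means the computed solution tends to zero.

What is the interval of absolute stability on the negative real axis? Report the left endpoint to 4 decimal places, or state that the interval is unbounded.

z∈(-3.8889,0).

On y'=λy, z=hλ:
  k1=λy_n ⇒ h·k1=z·y_n;  k2=λ(1+3/5z)y_n ⇒ h·k2=z(1+3/5z)y_n
  y_{n+1}/y_n = 1 + 4/7z + 3/7z(1+3/5z) = 1 + z + 9/35z²
  R(z) = 1 + z + 9/35z².

Boundary: |R(x)|=1, x<0.
x=-1.46: |R|=0.0881
R=1: x+9/35x²=0 ⇒ x=−35/9=-3.8889; min R=1−1/(4·9/35)=0.0278>−1
Confirm numerically:
  x=-3.862: |R|=0.97330 <1
  x=-1.873: |R|=0.02909 <1
  x=-1.845: |R|=0.03032 <1
  x=-4.403: |R|=1.58208 >1
  x=-4.118: |R|=1.24261 >1
Stable set (-3.8889, 0).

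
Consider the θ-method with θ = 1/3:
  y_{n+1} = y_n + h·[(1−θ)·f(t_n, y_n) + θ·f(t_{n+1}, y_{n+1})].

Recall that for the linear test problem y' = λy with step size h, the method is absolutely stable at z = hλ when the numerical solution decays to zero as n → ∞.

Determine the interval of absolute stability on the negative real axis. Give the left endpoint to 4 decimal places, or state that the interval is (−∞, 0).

On y'=λy, z=hλ:
  y_{n+1} = y_n + z·[2/3·y_n + 1/3·y_{n+1}] ⇒ (1 − 1/3z)y_{n+1} = (1 + 2/3z)y_n
  R(z) = (1 + 2/3z)/(1 − 1/3z).

Boundary: |R(x)|=1, x<0.
x=-1.6: |R|=0.0435
R=−1: 1+2/3x = −1+1/3x ⇒ -1/3x=2 ⇒ x=2/(-1/3)=-6.0000
Confirm numerically:
  x=-5.724: |R|=0.96836 <1
  x=-5.181: |R|=0.89989 <1
  x=-4.890: |R|=0.85932 <1
  x=-4.402: |R|=0.78411 <1
  x=-6.450: |R|=1.04762 >1
  x=-6.340: |R|=1.03640 >1
  x=-6.220: |R|=1.02386 >1
Interval (-6.0000, 0).

z∈(-6.0000,0).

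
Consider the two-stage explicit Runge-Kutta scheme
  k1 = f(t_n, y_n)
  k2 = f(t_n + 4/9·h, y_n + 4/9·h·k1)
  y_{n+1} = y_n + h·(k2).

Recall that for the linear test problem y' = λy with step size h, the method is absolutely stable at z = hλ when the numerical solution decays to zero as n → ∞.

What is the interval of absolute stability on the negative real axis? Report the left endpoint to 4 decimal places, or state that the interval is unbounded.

Test eqn y'=λy, z=hλ:
  k1=λy_n ⇒ h·k1=z·y_n;  k2=λ(1+4/9z)y_n ⇒ h·k2=z(1+4/9z)y_n
  y_{n+1}/y_n = 1 + z(1+4/9z) = 1 + z + 4/9z²
  so R(z) = 1 + z + 4/9z².

Need |R(x)|<1, x<0.
x=-1.77: |R|=0.6224
R=1: x+4/9x²=0 ⇒ x=−9/4=-2.2500; min R=1−1/(4·4/9)=0.4375>−1
Confirm numerically:
  x=-1.937: |R|=0.73054 <1
  x=-1.446: |R|=0.48330 <1
  x=-1.420: |R|=0.47618 <1
  x=-1.326: |R|=0.45546 <1
  x=-2.542: |R|=1.32990 >1
  x=-2.521: |R|=1.30364 >1
  x=-2.444: |R|=1.21073 >1
Interval (-2.2500, 0).

z∈(-2.2500,0).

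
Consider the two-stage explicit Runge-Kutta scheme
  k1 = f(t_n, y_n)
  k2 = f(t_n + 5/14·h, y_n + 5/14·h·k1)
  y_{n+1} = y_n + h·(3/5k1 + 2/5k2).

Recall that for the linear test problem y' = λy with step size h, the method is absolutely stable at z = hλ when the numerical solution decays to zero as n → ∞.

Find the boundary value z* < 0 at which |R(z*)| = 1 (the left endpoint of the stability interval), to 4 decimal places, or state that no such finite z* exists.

z* = -7.0000.

Test eqn y'=λy, z=hλ:
  k1=λy_n ⇒ h·k1=z·y_n;  k2=λ(1+5/14z)y_n ⇒ h·k2=z(1+5/14z)y_n
  y_{n+1}/y_n = 1 + 3/5z + 2/5z(1+5/14z) = 1 + z + 1/7z²
  so R(z) = 1 + z + 1/7z².

Find x<0 with |R(x)|<1.
x=-0.66: |R|=0.4022
R=1: x+1/7x²=0 ⇒ x=−7=-7.0000; min R=1−1/(4·1/7)=-0.7500>−1
Confirm numerically:
  x=-5.956: |R|=0.11171 <1
  x=-5.320: |R|=0.27680 <1
  x=-3.778: |R|=0.73896 <1
  x=-7.244: |R|=1.25251 >1
  x=-7.195: |R|=1.20043 >1
  x=-7.088: |R|=1.08911 >1
So |R|<1 on (-7.0000, 0).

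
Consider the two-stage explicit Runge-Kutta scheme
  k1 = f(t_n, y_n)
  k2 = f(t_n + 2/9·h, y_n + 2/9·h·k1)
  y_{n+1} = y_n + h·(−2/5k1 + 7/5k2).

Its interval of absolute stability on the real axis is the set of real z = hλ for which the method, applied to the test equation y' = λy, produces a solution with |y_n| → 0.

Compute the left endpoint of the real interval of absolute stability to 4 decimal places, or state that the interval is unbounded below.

z* = -3.2143.

On y'=λy, z=hλ:
  k1=λy_n ⇒ h·k1=z·y_n;  k2=λ(1+2/9z)y_n ⇒ h·k2=z(1+2/9z)y_n
  y_{n+1}/y_n = 1 − 2/5z + 7/5z(1+2/9z) = 1 + z + 14/45z²
  ⇒ R(z) = 1 + z + 14/45z².

Solve |R(x)|<1 on ℝ⁻.
x=-0.75: |R|=0.4250
R=1: x+14/45x²=0 ⇒ x=−45/14=-3.2143; min R=1−1/(4·14/45)=0.1964>−1
Confirm numerically:
  x=-2.404: |R|=0.39398 <1
  x=-1.802: |R|=0.20824 <1
  x=-1.603: |R|=0.19643 <1
  x=-3.730: |R|=1.59846 >1
  x=-3.632: |R|=1.47200 >1
  x=-3.360: |R|=1.15232 >1
Interval (-3.2143, 0).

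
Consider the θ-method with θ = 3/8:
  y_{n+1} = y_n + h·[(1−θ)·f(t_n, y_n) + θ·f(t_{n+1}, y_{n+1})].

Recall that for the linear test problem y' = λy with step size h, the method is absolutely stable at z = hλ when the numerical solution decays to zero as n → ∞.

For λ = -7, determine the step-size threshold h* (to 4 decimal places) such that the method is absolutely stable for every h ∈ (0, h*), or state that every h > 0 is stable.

On y'=λy, z=hλ:
  y_{n+1} = y_n + z·[5/8·y_n + 3/8·y_{n+1}] ⇒ (1 − 3/8z)y_{n+1} = (1 + 5/8z)y_n
  ⇒ R(z) = (1 + 5/8z)/(1 − 3/8z).

Need |R(x)|<1, x<0.
x=-0.95: |R|=0.2995
R=−1: 1+5/8x = −1+3/8x ⇒ -1/4x=2 ⇒ x=2/(-1/4)=-8.0000
Confirm numerically:
  x=-6.342: |R|=0.87730 <1
  x=-5.856: |R|=0.83229 <1
  x=-3.783: |R|=0.56411 <1
  x=-8.369: |R|=1.02229 >1
  x=-8.095: |R|=1.00589 >1
  x=-8.036: |R|=1.00224 >1
Stable set (-8.0000, 0).

(-8.0000,0); λ=-7 ⇒ h* = (8)/7 = 1.1429.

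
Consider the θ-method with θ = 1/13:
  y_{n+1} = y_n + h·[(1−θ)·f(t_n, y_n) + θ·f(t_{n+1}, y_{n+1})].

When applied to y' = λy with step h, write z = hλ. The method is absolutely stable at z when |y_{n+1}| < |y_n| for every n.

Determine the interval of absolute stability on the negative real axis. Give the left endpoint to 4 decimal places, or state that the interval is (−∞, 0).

Set f=λy, z=hλ:
  y_{n+1} = y_n + z·[12/13·y_n + 1/13·y_{n+1}] ⇒ (1 − 1/13z)y_{n+1} = (1 + 12/13z)y_n
  ⇒ R(z) = (1 + 12/13z)/(1 − 1/13z).

Boundary: |R(x)|=1, x<0.
x=-0.82: |R|=0.2287
R=−1: 1+12/13x = −1+1/13x ⇒ -11/13x=2 ⇒ x=2/(-11/13)=-2.3636
Confirm numerically:
  x=-2.094: |R|=0.80350 <1
  x=-1.615: |R|=0.43654 <1
  x=-1.019: |R|=0.05507 <1
  x=-2.863: |R|=1.34628 >1
  x=-2.663: |R|=1.21024 >1
  x=-2.390: |R|=1.01884 >1
Interval (-2.3636, 0).

z∈(-2.3636,0).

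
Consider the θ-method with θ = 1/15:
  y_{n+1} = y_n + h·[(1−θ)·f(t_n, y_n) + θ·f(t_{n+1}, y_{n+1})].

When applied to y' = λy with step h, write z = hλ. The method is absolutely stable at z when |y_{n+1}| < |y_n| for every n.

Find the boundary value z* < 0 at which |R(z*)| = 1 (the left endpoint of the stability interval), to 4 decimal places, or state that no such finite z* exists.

On y'=λy, z=hλ:
  y_{n+1} = y_n + z·[14/15·y_n + 1/15·y_{n+1}] ⇒ (1 − 1/15z)y_{n+1} = (1 + 14/15z)y_n
  R(z) = (1 + 14/15z)/(1 − 1/15z).

Need |R(x)|<1, x<0.
x=-1.61: |R|=0.4539
R=−1: 1+14/15x = −1+1/15x ⇒ -13/15x=2 ⇒ x=2/(-13/15)=-2.3077
Confirm numerically:
  x=-1.473: |R|=0.34129 <1
  x=-1.265: |R|=0.16662 <1
  x=-1.262: |R|=0.16406 <1
  x=-1.067: |R|=0.00386 <1
  x=-2.677: |R|=1.27160 >1
  x=-2.440: |R|=1.09862 >1
Interval (-2.3077, 0).

z* = -2.3077.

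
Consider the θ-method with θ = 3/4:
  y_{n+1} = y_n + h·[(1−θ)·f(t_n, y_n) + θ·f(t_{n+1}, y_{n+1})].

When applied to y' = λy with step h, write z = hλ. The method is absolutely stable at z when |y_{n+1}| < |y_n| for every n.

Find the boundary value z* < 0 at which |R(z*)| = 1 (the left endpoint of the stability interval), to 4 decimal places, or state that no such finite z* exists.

Test eqn y'=λy, z=hλ:
  y_{n+1} = y_n + z·[1/4·y_n + 3/4·y_{n+1}] ⇒ (1 − 3/4z)y_{n+1} = (1 + 1/4z)y_n
  R(z) = (1 + 1/4z)/(1 − 3/4z).

Boundary: |R(x)|=1, x<0.
x=-1.61: |R|=0.2707
x=-2: |R|=0.2000
x=-10: |R|=0.1765
x=-100: |R|=0.3158
θ=3/4≥1/2 ⇒ |1+1/4x|<|1−3/4x| ∀x<0 ⇒ interval (−∞,0).

(−∞, 0) — no finite endpoint.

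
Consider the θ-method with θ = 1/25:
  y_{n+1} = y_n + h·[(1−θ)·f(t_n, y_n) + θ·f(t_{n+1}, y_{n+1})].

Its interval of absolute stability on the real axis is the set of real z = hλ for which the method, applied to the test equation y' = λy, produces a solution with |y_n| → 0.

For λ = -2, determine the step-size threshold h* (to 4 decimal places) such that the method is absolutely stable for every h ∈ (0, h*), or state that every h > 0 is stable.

Test eqn y'=λy, z=hλ:
  y_{n+1} = y_n + z·[24/25·y_n + 1/25·y_{n+1}] ⇒ (1 − 1/25z)y_{n+1} = (1 + 24/25z)y_n
  so R(z) = (1 + 24/25z)/(1 − 1/25z).

Need |R(x)|<1, x<0.
x=-0.32: |R|=0.6840
R=−1: 1+24/25x = −1+1/25x ⇒ -23/25x=2 ⇒ x=2/(-23/25)=-2.1739
Confirm numerically:
  x=-1.433: |R|=0.35531 <1
  x=-1.334: |R|=0.26642 <1
  x=-0.937: |R|=0.09685 <1
  x=-0.920: |R|=0.11265 <1
  x=-2.663: |R|=1.40664 >1
  x=-2.561: |R|=1.32303 >1
  x=-2.383: |R|=1.17562 >1
Stable set (-2.1739, 0).

(-2.1739,0); λ=-2 ⇒ h* = (50/23)/2 = 1.0870.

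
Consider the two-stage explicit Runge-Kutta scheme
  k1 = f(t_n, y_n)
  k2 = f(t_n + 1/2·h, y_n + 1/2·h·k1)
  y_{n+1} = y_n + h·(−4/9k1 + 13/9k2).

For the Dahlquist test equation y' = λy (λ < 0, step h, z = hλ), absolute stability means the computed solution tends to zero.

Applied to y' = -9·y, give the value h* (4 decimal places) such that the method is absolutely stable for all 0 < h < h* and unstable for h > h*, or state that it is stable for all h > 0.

On y'=λy, z=hλ:
  k1=λy_n ⇒ h·k1=z·y_n;  k2=λ(1+1/2z)y_n ⇒ h·k2=z(1+1/2z)y_n
  y_{n+1}/y_n = 1 − 4/9z + 13/9z(1+1/2z) = 1 + z + 13/18z²
  R(z) = 1 + z + 13/18z².

Need |R(x)|<1, x<0.
x=-1.25: |R|=0.8785
R=1: x+13/18x²=0 ⇒ x=−18/13=-1.3846; min R=1−1/(4·13/18)=0.6538>−1
Confirm numerically:
  x=-1.257: |R|=0.88415 <1
  x=-1.138: |R|=0.79731 <1
  x=-0.607: |R|=0.65910 <1
  x=-0.570: |R|=0.66465 <1
  x=-1.736: |R|=1.44056 >1
  x=-1.605: |R|=1.25546 >1
  x=-1.493: |R|=1.11687 >1
Stable set (-1.3846, 0).

(-1.3846,0); λ=-9 ⇒ h* = (18/13)/9 = 0.1538.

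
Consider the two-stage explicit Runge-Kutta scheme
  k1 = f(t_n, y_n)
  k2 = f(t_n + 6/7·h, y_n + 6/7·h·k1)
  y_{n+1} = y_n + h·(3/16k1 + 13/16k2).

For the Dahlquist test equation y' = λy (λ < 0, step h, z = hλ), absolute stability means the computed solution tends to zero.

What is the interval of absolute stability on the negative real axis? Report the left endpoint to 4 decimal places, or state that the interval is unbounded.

Test eqn y'=λy, z=hλ:
  k1=λy_n ⇒ h·k1=z·y_n;  k2=λ(1+6/7z)y_n ⇒ h·k2=z(1+6/7z)y_n
  y_{n+1}/y_n = 1 + 3/16z + 13/16z(1+6/7z) = 1 + z + 39/56z²
  so R(z) = 1 + z + 39/56z².

Find x<0 with |R(x)|<1.
x=-0.56: |R|=0.6584
R=1: x+39/56x²=0 ⇒ x=−56/39=-1.4359; min R=1−1/(4·39/56)=0.6410>−1
Confirm numerically:
  x=-1.120: |R|=0.75360 <1
  x=-1.078: |R|=0.73131 <1
  x=-0.906: |R|=0.66565 <1
  x=-1.773: |R|=1.41624 >1
  x=-1.513: |R|=1.08124 >1
So |R|<1 on (-1.4359, 0).

(-1.4359, 0).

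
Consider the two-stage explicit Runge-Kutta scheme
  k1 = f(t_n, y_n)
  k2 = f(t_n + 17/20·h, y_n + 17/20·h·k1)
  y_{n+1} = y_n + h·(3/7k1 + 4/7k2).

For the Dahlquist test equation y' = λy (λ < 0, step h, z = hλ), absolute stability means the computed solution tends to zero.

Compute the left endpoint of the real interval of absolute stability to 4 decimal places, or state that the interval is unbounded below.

z* = -2.0588.

Set f=λy, z=hλ:
  k1=λy_n ⇒ h·k1=z·y_n;  k2=λ(1+17/20z)y_n ⇒ h·k2=z(1+17/20z)y_n
  y_{n+1}/y_n = 1 + 3/7z + 4/7z(1+17/20z) = 1 + z + 17/35z²
  Hence R(z) = 1 + z + 17/35z².

Boundary: |R(x)|=1, x<0.
x=-1.16: |R|=0.4936
R=1: x+17/35x²=0 ⇒ x=−35/17=-2.0588; min R=1−1/(4·17/35)=0.4853>−1
Confirm numerically:
  x=-1.862: |R|=0.82199 <1
  x=-1.792: |R|=0.76776 <1
  x=-1.347: |R|=0.53428 <1
  x=-2.554: |R|=1.61427 >1
  x=-2.504: |R|=1.54144 >1
Stable set (-2.0588, 0).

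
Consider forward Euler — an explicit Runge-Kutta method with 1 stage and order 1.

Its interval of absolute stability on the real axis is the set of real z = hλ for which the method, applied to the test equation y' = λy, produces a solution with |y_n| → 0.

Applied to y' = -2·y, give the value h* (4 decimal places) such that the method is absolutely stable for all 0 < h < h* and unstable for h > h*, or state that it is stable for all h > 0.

(-2.0000,0); λ=-2 ⇒ h* = 1.0000.

On y'=λy, z=hλ:
  order 1, 1-stage ⇒ R(z)=1+z
  (e.g. R(-0.86)=0.14000, |R|=0.14000)

Find x<0 with |R(x)|<1.
x=-0.86: |R|=0.1400
|R(-2.2)|=1.2000 |R(-1.97)|=0.9700 |R(-1.2)|=0.2000
Bisect:
  x_lo=-2.3392 |R|=1.3392  x_hi=-0.2572 |R|=0.7428
  mid=-1.29821 |R|=0.29821 →hi
  mid=-1.81872 |R|=0.81872 →hi
  mid=-2.07897 |R|=1.07897 →lo
  mid=-1.94884 |R|=0.94884 →hi
  mid=-2.01391 |R|=1.01391 →lo
  mid=-1.98138 |R|=0.98138 →hi
  mid=-1.99764 |R|=0.99764 →hi
  mid=-2.00577 |R|=1.00577 →lo
  mid=-2.00171 |R|=1.00171 →lo
  ...
  [-2.00006,-1.99993] ⇒ x*=-2.0000
Interval (-2.0000, 0).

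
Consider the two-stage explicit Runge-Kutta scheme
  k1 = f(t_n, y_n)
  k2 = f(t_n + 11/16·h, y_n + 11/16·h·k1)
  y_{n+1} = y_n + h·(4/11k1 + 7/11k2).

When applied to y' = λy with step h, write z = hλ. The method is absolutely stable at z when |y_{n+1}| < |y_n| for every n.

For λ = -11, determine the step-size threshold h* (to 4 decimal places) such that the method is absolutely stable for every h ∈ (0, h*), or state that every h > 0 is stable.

On y'=λy, z=hλ:
  k1=λy_n ⇒ h·k1=z·y_n;  k2=λ(1+11/16z)y_n ⇒ h·k2=z(1+11/16z)y_n
  y_{n+1}/y_n = 1 + 4/11z + 7/11z(1+11/16z) = 1 + z + 7/16z²
  so R(z) = 1 + z + 7/16z².

Need |R(x)|<1, x<0.
x=-1.71: |R|=0.5693
R=1: x+7/16x²=0 ⇒ x=−16/7=-2.2857; min R=1−1/(4·7/16)=0.4286>−1
Confirm numerically:
  x=-2.179: |R|=0.89827 <1
  x=-1.568: |R|=0.50765 <1
  x=-1.405: |R|=0.45864 <1
  x=-2.679: |R|=1.46096 >1
  x=-2.490: |R|=1.22254 >1
So |R|<1 on (-2.2857, 0).

(-2.2857,0); λ=-11 ⇒ h* = (16/7)/11 = 0.2078.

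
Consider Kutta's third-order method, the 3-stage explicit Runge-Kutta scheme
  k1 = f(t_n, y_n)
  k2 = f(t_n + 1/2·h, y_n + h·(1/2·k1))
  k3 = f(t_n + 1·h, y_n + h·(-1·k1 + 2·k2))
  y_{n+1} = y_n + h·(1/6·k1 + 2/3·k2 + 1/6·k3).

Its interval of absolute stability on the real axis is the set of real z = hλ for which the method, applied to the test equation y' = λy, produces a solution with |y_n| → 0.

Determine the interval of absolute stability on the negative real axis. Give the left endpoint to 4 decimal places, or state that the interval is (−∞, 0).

On y'=λy, z=hλ:
  order 3, 3-stage ⇒ R(z)=1+z+z^2/2+z^3/6
  (e.g. R(-0.63)=0.52678, |R|=0.52678)

Need |R(x)|<1, x<0.
x=-0.63: |R|=0.5268
|R(-2.82)|=1.5814 |R(-1.16)|=0.2527 |R(-0.82)|=0.4243
Bisect:
  x_lo=-3.1094 |R|=2.2858  x_hi=-0.2607 |R|=0.7703
  mid=-1.68506 |R|=0.06278 →hi
  mid=-2.39725 |R|=0.81993 →hi
  mid=-2.75334 |R|=1.44169 →lo
  mid=-2.57529 |R|=1.10584 →lo
  mid=-2.48627 |R|=0.95700 →hi
  mid=-2.53078 |R|=1.02990 →lo
  mid=-2.50853 |R|=0.99307 →hi
  mid=-2.51965 |R|=1.01139 →lo
  mid=-2.51409 |R|=1.00221 →lo
  ...
  [-2.51287,-2.51270] ⇒ x*=-2.5127
So |R|<1 on (-2.5127, 0).

(-2.5127, 0).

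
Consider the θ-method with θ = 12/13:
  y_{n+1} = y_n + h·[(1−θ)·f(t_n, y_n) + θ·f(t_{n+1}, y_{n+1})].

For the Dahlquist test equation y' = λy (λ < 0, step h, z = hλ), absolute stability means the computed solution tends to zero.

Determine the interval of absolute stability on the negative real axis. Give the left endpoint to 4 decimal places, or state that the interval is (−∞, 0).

With y'=λy (z=hλ):
  y_{n+1} = y_n + z·[1/13·y_n + 12/13·y_{n+1}] ⇒ (1 − 12/13z)y_{n+1} = (1 + 1/13z)y_n
  so R(z) = (1 + 1/13z)/(1 − 12/13z).

Find x<0 with |R(x)|<1.
x=-1.01: |R|=0.4773
x=-2: |R|=0.2973
x=-10: |R|=0.0226
x=-100: |R|=0.0717
θ=12/13≥1/2 ⇒ |1+1/13x|<|1−12/13x| ∀x<0 ⇒ unbounded interval.

(−∞, 0) — no finite endpoint.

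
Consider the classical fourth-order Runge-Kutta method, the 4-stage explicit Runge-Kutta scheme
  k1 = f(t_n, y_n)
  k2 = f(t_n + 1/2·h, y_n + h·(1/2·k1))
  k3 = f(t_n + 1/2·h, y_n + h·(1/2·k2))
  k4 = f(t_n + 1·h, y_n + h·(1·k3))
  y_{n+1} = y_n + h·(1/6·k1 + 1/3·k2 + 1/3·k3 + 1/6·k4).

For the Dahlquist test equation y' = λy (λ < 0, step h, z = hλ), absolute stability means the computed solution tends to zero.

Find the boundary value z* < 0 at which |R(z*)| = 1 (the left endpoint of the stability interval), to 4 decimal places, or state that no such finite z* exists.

Set f=λy, z=hλ:
  order 4, 4-stage ⇒ R(z)=1+z+z^2/2+z^3/6+z^4/24
  (e.g. R(-0.4)=0.67040, |R|=0.67040)

Find x<0 with |R(x)|<1.
x=-0.4: |R|=0.6704
|R(-3.06)|=1.4996 |R(-2.07)|=0.3592 |R(-1.77)|=0.2812
Bisect:
  x_lo=-3.3096 |R|=2.1243  x_hi=-0.2438 |R|=0.7837
  mid=-1.77667 |R|=0.28208 →hi
  mid=-2.54313 |R|=0.69220 →hi
  mid=-2.92636 |R|=1.23436 →lo
  mid=-2.73474 |R|=0.92642 →hi
  mid=-2.83055 |R|=1.07041 →lo
  mid=-2.78265 |R|=0.99602 →hi
  mid=-2.80660 |R|=1.03260 →lo
  mid=-2.79462 |R|=1.01416 →lo
  mid=-2.78864 |R|=1.00505 →lo
  mid=-2.78564 |R|=1.00052 →lo
  ...
  [-2.78545,-2.78527] ⇒ x*=-2.7853
Interval (-2.7853, 0).

z* = -2.7853.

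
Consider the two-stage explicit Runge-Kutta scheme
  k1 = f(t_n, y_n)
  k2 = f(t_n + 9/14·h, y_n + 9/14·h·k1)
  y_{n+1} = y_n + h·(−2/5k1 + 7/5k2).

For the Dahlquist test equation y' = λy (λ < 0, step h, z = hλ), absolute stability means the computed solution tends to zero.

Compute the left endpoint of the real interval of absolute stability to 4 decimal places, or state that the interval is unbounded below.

left endpoint -1.1111.

On y'=λy, z=hλ:
  k1=λy_n ⇒ h·k1=z·y_n;  k2=λ(1+9/14z)y_n ⇒ h·k2=z(1+9/14z)y_n
  y_{n+1}/y_n = 1 − 2/5z + 7/5z(1+9/14z) = 1 + z + 9/10z²
  Hence R(z) = 1 + z + 9/10z².

Boundary: |R(x)|=1, x<0.
x=-1.34: |R|=1.2760
R=1: x+9/10x²=0 ⇒ x=−10/9=-1.1111; min R=1−1/(4·9/10)=0.7222>−1
Confirm numerically:
  x=-0.688: |R|=0.73801 <1
  x=-0.626: |R|=0.72669 <1
  x=-0.615: |R|=0.72540 <1
  x=-0.456: |R|=0.73114 <1
  x=-1.701: |R|=1.90306 >1
  x=-1.672: |R|=1.84403 >1
  x=-1.138: |R|=1.02754 >1
Interval (-1.1111, 0).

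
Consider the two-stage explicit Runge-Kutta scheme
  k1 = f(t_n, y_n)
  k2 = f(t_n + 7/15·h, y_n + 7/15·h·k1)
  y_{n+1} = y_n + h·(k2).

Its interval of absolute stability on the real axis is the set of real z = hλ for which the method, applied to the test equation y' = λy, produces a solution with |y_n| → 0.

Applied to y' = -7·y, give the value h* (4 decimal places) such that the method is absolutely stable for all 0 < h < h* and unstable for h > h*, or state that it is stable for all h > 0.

(-2.1429,0); λ=-7 ⇒ h* = (15/7)/7 = 0.3061.

Set f=λy, z=hλ:
  k1=λy_n ⇒ h·k1=z·y_n;  k2=λ(1+7/15z)y_n ⇒ h·k2=z(1+7/15z)y_n
  y_{n+1}/y_n = 1 + z(1+7/15z) = 1 + z + 7/15z²
  so R(z) = 1 + z + 7/15z².

Boundary: |R(x)|=1, x<0.
x=-1.18: |R|=0.4698
R=1: x+7/15x²=0 ⇒ x=−15/7=-2.1429; min R=1−1/(4·7/15)=0.4643>−1
Confirm numerically:
  x=-1.951: |R|=0.82532 <1
  x=-1.738: |R|=0.67163 <1
  x=-1.041: |R|=0.46472 <1
  x=-2.525: |R|=1.45029 >1
  x=-2.376: |R|=1.25851 >1
  x=-2.355: |R|=1.23314 >1
Stable set (-2.1429, 0).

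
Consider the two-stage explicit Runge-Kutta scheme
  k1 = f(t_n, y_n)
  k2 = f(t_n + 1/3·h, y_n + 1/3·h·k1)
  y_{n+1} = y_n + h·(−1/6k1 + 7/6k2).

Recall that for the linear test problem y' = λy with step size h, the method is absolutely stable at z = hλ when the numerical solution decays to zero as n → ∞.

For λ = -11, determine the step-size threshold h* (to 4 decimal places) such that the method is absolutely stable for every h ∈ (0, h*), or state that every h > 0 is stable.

On y'=λy, z=hλ:
  k1=λy_n ⇒ h·k1=z·y_n;  k2=λ(1+1/3z)y_n ⇒ h·k2=z(1+1/3z)y_n
  y_{n+1}/y_n = 1 − 1/6z + 7/6z(1+1/3z) = 1 + z + 7/18z²
  R(z) = 1 + z + 7/18z².

Boundary: |R(x)|=1, x<0.
x=-1.12: |R|=0.3678
R=1: x+7/18x²=0 ⇒ x=−18/7=-2.5714; min R=1−1/(4·7/18)=0.3571>−1
Confirm numerically:
  x=-2.061: |R|=0.59089 <1
  x=-1.688: |R|=0.42008 <1
  x=-1.408: |R|=0.36296 <1
  x=-2.855: |R|=1.31484 >1
  x=-2.633: |R|=1.06305 >1
Interval (-2.5714, 0).

(-2.5714,0); λ=-11 ⇒ h* = (18/7)/11 = 0.2338.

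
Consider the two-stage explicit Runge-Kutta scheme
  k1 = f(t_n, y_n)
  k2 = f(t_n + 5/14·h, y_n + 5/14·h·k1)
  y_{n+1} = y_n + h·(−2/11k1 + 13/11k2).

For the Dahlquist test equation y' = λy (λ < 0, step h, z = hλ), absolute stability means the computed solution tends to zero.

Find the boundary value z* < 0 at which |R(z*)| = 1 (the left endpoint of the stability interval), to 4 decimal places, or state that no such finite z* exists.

On y'=λy, z=hλ:
  k1=λy_n ⇒ h·k1=z·y_n;  k2=λ(1+5/14z)y_n ⇒ h·k2=z(1+5/14z)y_n
  y_{n+1}/y_n = 1 − 2/11z + 13/11z(1+5/14z) = 1 + z + 65/154z²
  Hence R(z) = 1 + z + 65/154z².

Find x<0 with |R(x)|<1.
x=-1.64: |R|=0.4952
R=1: x+65/154x²=0 ⇒ x=−154/65=-2.3692; min R=1−1/(4·65/154)=0.4077>−1
Confirm numerically:
  x=-2.111: |R|=0.76991 <1
  x=-1.819: |R|=0.57755 <1
  x=-1.602: |R|=0.48122 <1
  x=-1.395: |R|=0.42637 <1
  x=-2.766: |R|=1.46322 >1
  x=-2.642: |R|=1.30417 >1
So |R|<1 on (-2.3692, 0).

z* = -2.3692.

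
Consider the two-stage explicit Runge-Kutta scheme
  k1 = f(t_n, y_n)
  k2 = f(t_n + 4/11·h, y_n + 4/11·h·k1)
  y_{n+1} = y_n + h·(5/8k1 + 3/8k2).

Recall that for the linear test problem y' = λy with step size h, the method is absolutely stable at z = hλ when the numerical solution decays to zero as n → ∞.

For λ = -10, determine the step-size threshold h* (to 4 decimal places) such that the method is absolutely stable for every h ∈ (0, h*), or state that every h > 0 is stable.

(-7.3333,0); λ=-10 ⇒ h* = (22/3)/10 = 0.7333.

On y'=λy, z=hλ:
  k1=λy_n ⇒ h·k1=z·y_n;  k2=λ(1+4/11z)y_n ⇒ h·k2=z(1+4/11z)y_n
  y_{n+1}/y_n = 1 + 5/8z + 3/8z(1+4/11z) = 1 + z + 3/22z²
  R(z) = 1 + z + 3/22z².

Need |R(x)|<1, x<0.
x=-1: |R|=0.1364
R=1: x+3/22x²=0 ⇒ x=−22/3=-7.3333; min R=1−1/(4·3/22)=-0.8333>−1
Confirm numerically:
  x=-6.450: |R|=0.22307 <1
  x=-4.870: |R|=0.63588 <1
  x=-4.722: |R|=0.68146 <1
  x=-3.750: |R|=0.83239 <1
  x=-7.864: |R|=1.56907 >1
  x=-7.728: |R|=1.41591 >1
  x=-7.354: |R|=1.02072 >1
Interval (-7.3333, 0).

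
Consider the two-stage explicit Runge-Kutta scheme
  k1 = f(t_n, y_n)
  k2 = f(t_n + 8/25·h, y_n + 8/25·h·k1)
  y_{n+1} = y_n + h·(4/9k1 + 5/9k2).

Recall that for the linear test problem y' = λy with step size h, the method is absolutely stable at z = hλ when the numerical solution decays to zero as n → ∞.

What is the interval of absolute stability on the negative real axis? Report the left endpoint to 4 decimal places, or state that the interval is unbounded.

(-5.6250, 0).

On y'=λy, z=hλ:
  k1=λy_n ⇒ h·k1=z·y_n;  k2=λ(1+8/25z)y_n ⇒ h·k2=z(1+8/25z)y_n
  y_{n+1}/y_n = 1 + 4/9z + 5/9z(1+8/25z) = 1 + z + 8/45z²
  R(z) = 1 + z + 8/45z².

Need |R(x)|<1, x<0.
x=-1.32: |R|=0.0102
R=1: x+8/45x²=0 ⇒ x=−45/8=-5.6250; min R=1−1/(4·8/45)=-0.4062>−1
Confirm numerically:
  x=-5.314: |R|=0.70619 <1
  x=-4.997: |R|=0.44211 <1
  x=-3.571: |R|=0.30397 <1
  x=-6.062: |R|=1.47095 >1
  x=-5.706: |R|=1.08217 >1
Stable set (-5.6250, 0).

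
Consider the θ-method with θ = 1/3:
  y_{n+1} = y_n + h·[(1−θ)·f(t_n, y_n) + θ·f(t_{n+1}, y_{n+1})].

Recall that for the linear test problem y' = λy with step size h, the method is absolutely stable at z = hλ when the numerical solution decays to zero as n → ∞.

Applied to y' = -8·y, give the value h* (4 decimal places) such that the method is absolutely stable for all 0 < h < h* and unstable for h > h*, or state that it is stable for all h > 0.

Set f=λy, z=hλ:
  y_{n+1} = y_n + z·[2/3·y_n + 1/3·y_{n+1}] ⇒ (1 − 1/3z)y_{n+1} = (1 + 2/3z)y_n
  Hence R(z) = (1 + 2/3z)/(1 − 1/3z).

Boundary: |R(x)|=1, x<0.
x=-1.34: |R|=0.0737
R=−1: 1+2/3x = −1+1/3x ⇒ -1/3x=2 ⇒ x=2/(-1/3)=-6.0000
Confirm numerically:
  x=-3.919: |R|=0.69923 <1
  x=-2.783: |R|=0.44371 <1
  x=-2.635: |R|=0.40284 <1
  x=-2.424: |R|=0.34071 <1
  x=-6.512: |R|=1.05383 >1
  x=-6.082: |R|=1.00903 >1
So |R|<1 on (-6.0000, 0).

(-6.0000,0); λ=-8 ⇒ h* = (6)/8 = 0.7500.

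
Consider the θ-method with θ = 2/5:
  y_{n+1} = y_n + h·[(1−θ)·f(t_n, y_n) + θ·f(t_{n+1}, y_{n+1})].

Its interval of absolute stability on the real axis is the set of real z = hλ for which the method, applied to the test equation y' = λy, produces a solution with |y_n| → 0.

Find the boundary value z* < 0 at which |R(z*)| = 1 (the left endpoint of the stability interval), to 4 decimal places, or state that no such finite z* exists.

z* = -10.0000.

Set f=λy, z=hλ:
  y_{n+1} = y_n + z·[3/5·y_n + 2/5·y_{n+1}] ⇒ (1 − 2/5z)y_{n+1} = (1 + 3/5z)y_n
  ⇒ R(z) = (1 + 3/5z)/(1 − 2/5z).

Boundary: |R(x)|=1, x<0.
x=-1.55: |R|=0.0432
R=−1: 1+3/5x = −1+2/5x ⇒ -1/5x=2 ⇒ x=2/(-1/5)=-10.0000
Confirm numerically:
  x=-7.915: |R|=0.89990 <1
  x=-7.891: |R|=0.89852 <1
  x=-4.165: |R|=0.56227 <1
  x=-10.265: |R|=1.01038 >1
  x=-10.114: |R|=1.00452 >1
Stable set (-10.0000, 0).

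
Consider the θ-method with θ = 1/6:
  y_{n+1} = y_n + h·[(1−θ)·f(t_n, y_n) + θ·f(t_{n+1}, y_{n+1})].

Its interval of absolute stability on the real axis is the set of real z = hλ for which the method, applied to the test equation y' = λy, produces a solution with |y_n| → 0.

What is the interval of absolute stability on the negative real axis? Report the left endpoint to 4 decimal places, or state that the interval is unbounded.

Test eqn y'=λy, z=hλ:
  y_{n+1} = y_n + z·[5/6·y_n + 1/6·y_{n+1}] ⇒ (1 − 1/6z)y_{n+1} = (1 + 5/6z)y_n
  R(z) = (1 + 5/6z)/(1 − 1/6z).

Need |R(x)|<1, x<0.
x=-0.98: |R|=0.1576
R=−1: 1+5/6x = −1+1/6x ⇒ -2/3x=2 ⇒ x=2/(-2/3)=-3.0000
Confirm numerically:
  x=-2.891: |R|=0.95096 <1
  x=-2.848: |R|=0.93128 <1
  x=-2.425: |R|=0.72700 <1
  x=-1.969: |R|=0.48249 <1
  x=-3.072: |R|=1.03175 >1
  x=-3.066: |R|=1.02912 >1
So |R|<1 on (-3.0000, 0).

z∈(-3.0000,0).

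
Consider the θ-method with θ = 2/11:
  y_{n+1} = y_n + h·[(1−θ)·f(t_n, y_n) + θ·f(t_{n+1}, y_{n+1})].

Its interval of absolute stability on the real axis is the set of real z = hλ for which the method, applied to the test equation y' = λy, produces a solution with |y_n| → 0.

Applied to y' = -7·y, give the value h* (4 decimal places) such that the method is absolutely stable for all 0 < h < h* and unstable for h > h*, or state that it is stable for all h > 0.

With y'=λy (z=hλ):
  y_{n+1} = y_n + z·[9/11·y_n + 2/11·y_{n+1}] ⇒ (1 − 2/11z)y_{n+1} = (1 + 9/11z)y_n
  so R(z) = (1 + 9/11z)/(1 − 2/11z).

Find x<0 with |R(x)|<1.
x=-1.61: |R|=0.2454
R=−1: 1+9/11x = −1+2/11x ⇒ -7/11x=2 ⇒ x=2/(-7/11)=-3.1429
Confirm numerically:
  x=-2.505: |R|=0.72111 <1
  x=-2.439: |R|=0.68970 <1
  x=-2.150: |R|=0.54575 <1
  x=-1.386: |R|=0.10703 <1
  x=-3.621: |R|=1.18348 >1
  x=-3.581: |R|=1.16887 >1
  x=-3.509: |R|=1.14225 >1
Interval (-3.1429, 0).

(-3.1429,0); λ=-7 ⇒ h* = (22/7)/7 = 0.4490.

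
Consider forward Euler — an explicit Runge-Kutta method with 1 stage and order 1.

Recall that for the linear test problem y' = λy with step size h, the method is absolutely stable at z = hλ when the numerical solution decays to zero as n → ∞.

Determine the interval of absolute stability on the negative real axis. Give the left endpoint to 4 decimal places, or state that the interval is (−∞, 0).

Test eqn y'=λy, z=hλ:
  order 1, 1-stage ⇒ R(z)=1+z
  (e.g. R(-1.79)=-0.79000, |R|=0.79000)

Need |R(x)|<1, x<0.
x=-1.79: |R|=0.7900
|R(-1.85)|=0.8500 |R(-0.99)|=0.0100 |R(-0.62)|=0.3800
Bisect:
  x_lo=-2.3114 |R|=1.3114  x_hi=-0.1018 |R|=0.8982
  mid=-1.20663 |R|=0.20663 →hi
  mid=-1.75903 |R|=0.75903 →hi
  mid=-2.03524 |R|=1.03524 →lo
  mid=-1.89713 |R|=0.89713 →hi
  mid=-1.96619 |R|=0.96619 →hi
  mid=-2.00071 |R|=1.00071 →lo
  mid=-1.98345 |R|=0.98345 →hi
  mid=-1.99208 |R|=0.99208 →hi
  mid=-1.99639 |R|=0.99639 →hi
  mid=-1.99855 |R|=0.99855 →hi
  ...
  [-2.00004,-1.99990] ⇒ x*=-2.0000
So |R|<1 on (-2.0000, 0).

z∈(-2.0000,0).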